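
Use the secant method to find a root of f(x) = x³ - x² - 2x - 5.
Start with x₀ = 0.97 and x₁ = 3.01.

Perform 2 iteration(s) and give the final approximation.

f(x) = x³ - x² - 2x - 5
x₀ = 0.97, x₁ = 3.01

Secant formula: x_{n+1} = x_n - f(x_n)(x_n - x_{n-1})/(f(x_n) - f(x_{n-1}))

Iteration 1:
  f(0.970000) = -6.968227
  f(3.010000) = 7.190801
  x_2 = 3.010000 - 7.190801×(3.010000 - 0.970000)/(7.190801 - (-6.968227))
       = 1.973966
Iteration 2:
  f(3.010000) = 7.190801
  f(1.973966) = -5.152833
  x_3 = 1.973966 - (-5.152833)×(1.973966 - 3.010000)/(-5.152833 - 7.190801)
       = 2.406457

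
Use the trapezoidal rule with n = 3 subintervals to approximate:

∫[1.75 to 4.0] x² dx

f(x) = x²
a = 1.75, b = 4.0, n = 3
h = (b - a)/n = 0.750000

Trapezoidal rule: (h/2)[f(x₀) + 2f(x₁) + 2f(x₂) + ... + f(xₙ)]

x_0 = 1.7500, f(x_0) = 3.062500, coefficient = 1
x_1 = 2.5000, f(x_1) = 6.250000, coefficient = 2
x_2 = 3.2500, f(x_2) = 10.562500, coefficient = 2
x_3 = 4.0000, f(x_3) = 16.000000, coefficient = 1

I ≈ (0.750000/2) × 52.687500 = 19.757812
Exact value: 19.546875
Error: 0.210938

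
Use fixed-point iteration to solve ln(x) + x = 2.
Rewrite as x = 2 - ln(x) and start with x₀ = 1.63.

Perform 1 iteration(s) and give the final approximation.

Equation: ln(x) + x = 2
Fixed-point form: x = 2 - ln(x)
x₀ = 1.63

x_1 = g(1.630000) = 1.511420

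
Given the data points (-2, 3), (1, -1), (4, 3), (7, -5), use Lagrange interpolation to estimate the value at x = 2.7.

Lagrange interpolation formula:
P(x) = Σ yᵢ × Lᵢ(x)
where Lᵢ(x) = Π_{j≠i} (x - xⱼ)/(xᵢ - xⱼ)

L_0(2.7) = (2.7 - 1)/(-2 - 1) × (2.7 - 4)/(-2 - 4) × (2.7 - 7)/(-2 - 7) = -0.058660
L_1(2.7) = (2.7 - (-2))/(1 - (-2)) × (2.7 - 4)/(1 - 4) × (2.7 - 7)/(1 - 7) = 0.486537
L_2(2.7) = (2.7 - (-2))/(4 - (-2)) × (2.7 - 1)/(4 - 1) × (2.7 - 7)/(4 - 7) = 0.636241
L_3(2.7) = (2.7 - (-2))/(7 - (-2)) × (2.7 - 1)/(7 - 1) × (2.7 - 4)/(7 - 4) = -0.064117

P(2.7) = 3×L_0(2.7) + (-1)×L_1(2.7) + 3×L_2(2.7) + (-5)×L_3(2.7)
P(2.7) = 1.566790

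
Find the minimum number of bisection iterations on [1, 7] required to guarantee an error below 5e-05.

We need (b-a)/2^n ≤ 5e-05
(7 - 1)/2^n ≤ 5e-05
6/2^n ≤ 5e-05
2^n ≥ 120000
n ≥ log₂(120000) = 16.87
n ≥ 17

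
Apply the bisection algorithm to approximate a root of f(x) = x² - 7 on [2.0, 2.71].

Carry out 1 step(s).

f(x) = x² - 7
Initial interval: [2.0, 2.71]

Iteration 1:
  c_1 = (2.000000 + 2.710000)/2 = 2.355000
  f(c_1) = f(2.355000) = -1.453975
  f(a) × f(c) ≥ 0, new interval: [2.355000, 2.710000]

After 1 iteration(s), the approximation is c_1 = 2.355000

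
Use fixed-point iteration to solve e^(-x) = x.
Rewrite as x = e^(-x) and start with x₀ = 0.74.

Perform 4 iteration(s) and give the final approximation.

Equation: e^(-x) = x
Fixed-point form: x = e^(-x)
x₀ = 0.74

x_1 = g(0.740000) = 0.477114
x_2 = g(0.477114) = 0.620572
x_3 = g(0.620572) = 0.537637
x_4 = g(0.537637) = 0.584127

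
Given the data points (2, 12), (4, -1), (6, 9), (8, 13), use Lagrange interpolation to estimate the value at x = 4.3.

Lagrange interpolation formula:
P(x) = Σ yᵢ × Lᵢ(x)
where Lᵢ(x) = Π_{j≠i} (x - xⱼ)/(xᵢ - xⱼ)

L_0(4.3) = (4.3 - 4)/(2 - 4) × (4.3 - 6)/(2 - 6) × (4.3 - 8)/(2 - 8) = -0.039312
L_1(4.3) = (4.3 - 2)/(4 - 2) × (4.3 - 6)/(4 - 6) × (4.3 - 8)/(4 - 8) = 0.904188
L_2(4.3) = (4.3 - 2)/(6 - 2) × (4.3 - 4)/(6 - 4) × (4.3 - 8)/(6 - 8) = 0.159562
L_3(4.3) = (4.3 - 2)/(8 - 2) × (4.3 - 4)/(8 - 4) × (4.3 - 6)/(8 - 6) = -0.024437

P(4.3) = 12×L_0(4.3) + (-1)×L_1(4.3) + 9×L_2(4.3) + 13×L_3(4.3)
P(4.3) = -0.257563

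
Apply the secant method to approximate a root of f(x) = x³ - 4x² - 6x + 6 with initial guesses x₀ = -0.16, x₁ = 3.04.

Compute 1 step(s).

f(x) = x³ - 4x² - 6x + 6
x₀ = -0.16, x₁ = 3.04

Secant formula: x_{n+1} = x_n - f(x_n)(x_n - x_{n-1})/(f(x_n) - f(x_{n-1}))

Iteration 1:
  f(-0.160000) = 6.853504
  f(3.040000) = -21.111936
  x_2 = 3.040000 - (-21.111936)×(3.040000 - (-0.160000))/(-21.111936 - 6.853504)
       = 0.624226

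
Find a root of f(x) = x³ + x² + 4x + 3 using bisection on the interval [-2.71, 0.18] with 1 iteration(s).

f(x) = x³ + x² + 4x + 3
Initial interval: [-2.71, 0.18]

Iteration 1:
  c_1 = (-2.710000 + 0.180000)/2 = -1.265000
  f(c_1) = f(-1.265000) = -2.484060
  f(a) × f(c) ≥ 0, new interval: [-1.265000, 0.180000]

After 1 iteration(s), the approximation is c_1 = -1.265000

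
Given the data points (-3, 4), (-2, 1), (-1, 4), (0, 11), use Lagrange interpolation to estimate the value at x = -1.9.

Lagrange interpolation formula:
P(x) = Σ yᵢ × Lᵢ(x)
where Lᵢ(x) = Π_{j≠i} (x - xⱼ)/(xᵢ - xⱼ)

L_0(-1.9) = (-1.9 - (-2))/(-3 - (-2)) × (-1.9 - (-1))/(-3 - (-1)) × (-1.9 - 0)/(-3 - 0) = -0.028500
L_1(-1.9) = (-1.9 - (-3))/(-2 - (-3)) × (-1.9 - (-1))/(-2 - (-1)) × (-1.9 - 0)/(-2 - 0) = 0.940500
L_2(-1.9) = (-1.9 - (-3))/(-1 - (-3)) × (-1.9 - (-2))/(-1 - (-2)) × (-1.9 - 0)/(-1 - 0) = 0.104500
L_3(-1.9) = (-1.9 - (-3))/(0 - (-3)) × (-1.9 - (-2))/(0 - (-2)) × (-1.9 - (-1))/(0 - (-1)) = -0.016500

P(-1.9) = 4×L_0(-1.9) + 1×L_1(-1.9) + 4×L_2(-1.9) + 11×L_3(-1.9)
P(-1.9) = 1.063000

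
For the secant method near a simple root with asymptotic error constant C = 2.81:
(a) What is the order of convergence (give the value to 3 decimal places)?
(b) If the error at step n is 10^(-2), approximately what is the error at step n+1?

(a) Secant method has superlinear convergence with order φ = (1+√5)/2 ≈ 1.618.
    This means |e_{n+1}| ≈ C|e_n|^1.618.

(b) With |e_n| = 10^(-2) and C = 2.81:
    |e_{n+1}| ≈ 2.81 × (10^(-2))^1.618 = 2.81 × 10^(-3.24)

(a) ≈ 1.618 (golden ratio); (b) |e_{n+1}| ≈ 1.632e-03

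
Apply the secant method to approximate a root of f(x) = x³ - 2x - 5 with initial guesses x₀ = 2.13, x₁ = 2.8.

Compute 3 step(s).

f(x) = x³ - 2x - 5
x₀ = 2.13, x₁ = 2.8

Secant formula: x_{n+1} = x_n - f(x_n)(x_n - x_{n-1})/(f(x_n) - f(x_{n-1}))

Iteration 1:
  f(2.130000) = 0.403597
  f(2.800000) = 11.352000
  x_2 = 2.800000 - 11.352000×(2.800000 - 2.130000)/(11.352000 - 0.403597)
       = 2.105301
Iteration 2:
  f(2.800000) = 11.352000
  f(2.105301) = 0.120712
  x_3 = 2.105301 - 0.120712×(2.105301 - 2.800000)/(0.120712 - 11.352000)
       = 2.097835
Iteration 3:
  f(2.105301) = 0.120712
  f(2.097835) = 0.036716
  x_4 = 2.097835 - 0.036716×(2.097835 - 2.105301)/(0.036716 - 0.120712)
       = 2.094571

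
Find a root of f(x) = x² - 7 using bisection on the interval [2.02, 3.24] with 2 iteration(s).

f(x) = x² - 7
Initial interval: [2.02, 3.24]

Iteration 1:
  c_1 = (2.020000 + 3.240000)/2 = 2.630000
  f(c_1) = f(2.630000) = -0.083100
  f(a) × f(c) ≥ 0, new interval: [2.630000, 3.240000]
Iteration 2:
  c_2 = (2.630000 + 3.240000)/2 = 2.935000
  f(c_2) = f(2.935000) = 1.614225
  f(a) × f(c) < 0, new interval: [2.630000, 2.935000]

After 2 iteration(s), the approximation is c_2 = 2.935000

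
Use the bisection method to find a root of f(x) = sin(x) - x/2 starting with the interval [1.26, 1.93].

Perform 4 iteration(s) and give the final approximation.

f(x) = sin(x) - x/2
Initial interval: [1.26, 1.93]

Iteration 1:
  c_1 = (1.260000 + 1.930000)/2 = 1.595000
  f(c_1) = f(1.595000) = 0.202207
  f(a) × f(c) ≥ 0, new interval: [1.595000, 1.930000]
Iteration 2:
  c_2 = (1.595000 + 1.930000)/2 = 1.762500
  f(c_2) = f(1.762500) = 0.100431
  f(a) × f(c) ≥ 0, new interval: [1.762500, 1.930000]
Iteration 3:
  c_3 = (1.762500 + 1.930000)/2 = 1.846250
  f(c_3) = f(1.846250) = 0.039177
  f(a) × f(c) ≥ 0, new interval: [1.846250, 1.930000]
Iteration 4:
  c_4 = (1.846250 + 1.930000)/2 = 1.888125
  f(c_4) = f(1.888125) = 0.006010
  f(a) × f(c) ≥ 0, new interval: [1.888125, 1.930000]

After 4 iteration(s), the approximation is c_4 = 1.888125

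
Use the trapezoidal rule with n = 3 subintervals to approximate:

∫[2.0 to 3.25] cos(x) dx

f(x) = cos(x)
a = 2.0, b = 3.25, n = 3
h = (b - a)/n = 0.416667

Trapezoidal rule: (h/2)[f(x₀) + 2f(x₁) + 2f(x₂) + ... + f(xₙ)]

x_0 = 2.0000, f(x_0) = -0.416147, coefficient = 1
x_1 = 2.4167, f(x_1) = -0.748549, coefficient = 2
x_2 = 2.8333, f(x_2) = -0.952863, coefficient = 2
x_3 = 3.2500, f(x_3) = -0.994130, coefficient = 1

I ≈ (0.416667/2) × -4.813100 = -1.002729
Exact value: -1.017493
Error: 0.014763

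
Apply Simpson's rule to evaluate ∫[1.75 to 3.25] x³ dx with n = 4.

f(x) = x³
a = 1.75, b = 3.25, n = 4
h = (b - a)/n = 0.375000

Simpson's rule: (h/3)[f(x₀) + 4f(x₁) + 2f(x₂) + ... + f(xₙ)]

x_0 = 1.7500, f(x_0) = 5.359375, coefficient = 1
x_1 = 2.1250, f(x_1) = 9.595703, coefficient = 4
x_2 = 2.5000, f(x_2) = 15.625000, coefficient = 2
x_3 = 2.8750, f(x_3) = 23.763672, coefficient = 4
x_4 = 3.2500, f(x_4) = 34.328125, coefficient = 1

I ≈ (0.375000/3) × 204.375000 = 25.546875
Exact value: 25.546875
Error: 0.000000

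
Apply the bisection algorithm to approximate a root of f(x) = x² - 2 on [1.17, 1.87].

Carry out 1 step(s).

f(x) = x² - 2
Initial interval: [1.17, 1.87]

Iteration 1:
  c_1 = (1.170000 + 1.870000)/2 = 1.520000
  f(c_1) = f(1.520000) = 0.310400
  f(a) × f(c) < 0, new interval: [1.170000, 1.520000]

After 1 iteration(s), the approximation is c_1 = 1.520000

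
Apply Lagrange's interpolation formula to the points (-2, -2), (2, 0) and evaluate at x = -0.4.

Lagrange interpolation formula:
P(x) = Σ yᵢ × Lᵢ(x)
where Lᵢ(x) = Π_{j≠i} (x - xⱼ)/(xᵢ - xⱼ)

L_0(-0.4) = (-0.4 - 2)/(-2 - 2) = 0.600000
L_1(-0.4) = (-0.4 - (-2))/(2 - (-2)) = 0.400000

P(-0.4) = (-2)×L_0(-0.4) + 0×L_1(-0.4)
P(-0.4) = -1.200000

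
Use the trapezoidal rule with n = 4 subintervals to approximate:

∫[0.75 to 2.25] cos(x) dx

f(x) = cos(x)
a = 0.75, b = 2.25, n = 4
h = (b - a)/n = 0.375000

Trapezoidal rule: (h/2)[f(x₀) + 2f(x₁) + 2f(x₂) + ... + f(xₙ)]

x_0 = 0.7500, f(x_0) = 0.731689, coefficient = 1
x_1 = 1.1250, f(x_1) = 0.431177, coefficient = 2
x_2 = 1.5000, f(x_2) = 0.070737, coefficient = 2
x_3 = 1.8750, f(x_3) = -0.299534, coefficient = 2
x_4 = 2.2500, f(x_4) = -0.628174, coefficient = 1

I ≈ (0.375000/2) × 0.508276 = 0.095302
Exact value: 0.096434
Error: 0.001133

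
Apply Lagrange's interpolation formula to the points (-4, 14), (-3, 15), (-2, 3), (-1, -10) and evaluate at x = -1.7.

Lagrange interpolation formula:
P(x) = Σ yᵢ × Lᵢ(x)
where Lᵢ(x) = Π_{j≠i} (x - xⱼ)/(xᵢ - xⱼ)

L_0(-1.7) = (-1.7 - (-3))/(-4 - (-3)) × (-1.7 - (-2))/(-4 - (-2)) × (-1.7 - (-1))/(-4 - (-1)) = 0.045500
L_1(-1.7) = (-1.7 - (-4))/(-3 - (-4)) × (-1.7 - (-2))/(-3 - (-2)) × (-1.7 - (-1))/(-3 - (-1)) = -0.241500
L_2(-1.7) = (-1.7 - (-4))/(-2 - (-4)) × (-1.7 - (-3))/(-2 - (-3)) × (-1.7 - (-1))/(-2 - (-1)) = 1.046500
L_3(-1.7) = (-1.7 - (-4))/(-1 - (-4)) × (-1.7 - (-3))/(-1 - (-3)) × (-1.7 - (-2))/(-1 - (-2)) = 0.149500

P(-1.7) = 14×L_0(-1.7) + 15×L_1(-1.7) + 3×L_2(-1.7) + (-10)×L_3(-1.7)
P(-1.7) = -1.341000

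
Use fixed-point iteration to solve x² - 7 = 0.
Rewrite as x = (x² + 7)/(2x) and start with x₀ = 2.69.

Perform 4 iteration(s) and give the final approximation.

Equation: x² - 7 = 0
Fixed-point form: x = (x² + 7)/(2x)
x₀ = 2.69

x_1 = g(2.690000) = 2.646115
x_2 = g(2.646115) = 2.645751
x_3 = g(2.645751) = 2.645751
x_4 = g(2.645751) = 2.645751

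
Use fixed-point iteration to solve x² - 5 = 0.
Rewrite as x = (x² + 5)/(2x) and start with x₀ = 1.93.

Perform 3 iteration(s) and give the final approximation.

Equation: x² - 5 = 0
Fixed-point form: x = (x² + 5)/(2x)
x₀ = 1.93

x_1 = g(1.930000) = 2.260337
x_2 = g(2.260337) = 2.236198
x_3 = g(2.236198) = 2.236068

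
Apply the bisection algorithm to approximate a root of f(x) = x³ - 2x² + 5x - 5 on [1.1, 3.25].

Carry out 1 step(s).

f(x) = x³ - 2x² + 5x - 5
Initial interval: [1.1, 3.25]

Iteration 1:
  c_1 = (1.100000 + 3.250000)/2 = 2.175000
  f(c_1) = f(2.175000) = 6.702859
  f(a) × f(c) < 0, new interval: [1.100000, 2.175000]

After 1 iteration(s), the approximation is c_1 = 2.175000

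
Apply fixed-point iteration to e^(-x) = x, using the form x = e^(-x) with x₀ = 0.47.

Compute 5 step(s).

Equation: e^(-x) = x
Fixed-point form: x = e^(-x)
x₀ = 0.47

x_1 = g(0.470000) = 0.625002
x_2 = g(0.625002) = 0.535260
x_3 = g(0.535260) = 0.585517
x_4 = g(0.585517) = 0.556818
x_5 = g(0.556818) = 0.573030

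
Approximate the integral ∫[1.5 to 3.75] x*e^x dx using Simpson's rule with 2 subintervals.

f(x) = x*e^x
a = 1.5, b = 3.75, n = 2
h = (b - a)/n = 1.125000

Simpson's rule: (h/3)[f(x₀) + 4f(x₁) + 2f(x₂) + ... + f(xₙ)]

x_0 = 1.5000, f(x_0) = 6.722534, coefficient = 1
x_1 = 2.6250, f(x_1) = 36.237007, coefficient = 4
x_2 = 3.7500, f(x_2) = 159.454058, coefficient = 1

I ≈ (1.125000/3) × 311.124620 = 116.671733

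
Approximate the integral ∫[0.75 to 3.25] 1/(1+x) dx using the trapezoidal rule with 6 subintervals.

f(x) = 1/(1+x)
a = 0.75, b = 3.25, n = 6
h = (b - a)/n = 0.416667

Trapezoidal rule: (h/2)[f(x₀) + 2f(x₁) + 2f(x₂) + ... + f(xₙ)]

x_0 = 0.7500, f(x_0) = 0.571429, coefficient = 1
x_1 = 1.1667, f(x_1) = 0.461538, coefficient = 2
x_2 = 1.5833, f(x_2) = 0.387097, coefficient = 2
x_3 = 2.0000, f(x_3) = 0.333333, coefficient = 2
x_4 = 2.4167, f(x_4) = 0.292683, coefficient = 2
x_5 = 2.8333, f(x_5) = 0.260870, coefficient = 2
x_6 = 3.2500, f(x_6) = 0.235294, coefficient = 1

I ≈ (0.416667/2) × 4.277765 = 0.891201
Exact value: 0.887303
Error: 0.003898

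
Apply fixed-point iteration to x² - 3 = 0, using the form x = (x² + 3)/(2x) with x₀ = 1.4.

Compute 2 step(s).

Equation: x² - 3 = 0
Fixed-point form: x = (x² + 3)/(2x)
x₀ = 1.4

x_1 = g(1.400000) = 1.771429
x_2 = g(1.771429) = 1.732488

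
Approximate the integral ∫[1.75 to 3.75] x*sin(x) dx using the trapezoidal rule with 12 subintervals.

f(x) = x*sin(x)
a = 1.75, b = 3.75, n = 12
h = (b - a)/n = 0.166667

Trapezoidal rule: (h/2)[f(x₀) + 2f(x₁) + 2f(x₂) + ... + f(xₙ)]

x_0 = 1.7500, f(x_0) = 1.721975, coefficient = 1
x_1 = 1.9167, f(x_1) = 1.803163, coefficient = 2
x_2 = 2.0833, f(x_2) = 1.815632, coefficient = 2
x_3 = 2.2500, f(x_3) = 1.750665, coefficient = 2
x_4 = 2.4167, f(x_4) = 1.602443, coefficient = 2
x_5 = 2.5833, f(x_5) = 1.368419, coefficient = 2
x_6 = 2.7500, f(x_6) = 1.049568, coefficient = 2
x_7 = 2.9167, f(x_7) = 0.650516, coefficient = 2
x_8 = 3.0833, f(x_8) = 0.179531, coefficient = 2
x_9 = 3.2500, f(x_9) = -0.351634, coefficient = 2
x_10 = 3.4167, f(x_10) = -0.928029, coefficient = 2
x_11 = 3.5833, f(x_11) = -1.531924, coefficient = 2
x_12 = 3.7500, f(x_12) = -2.143355, coefficient = 1

I ≈ (0.166667/2) × 14.395321 = 1.199610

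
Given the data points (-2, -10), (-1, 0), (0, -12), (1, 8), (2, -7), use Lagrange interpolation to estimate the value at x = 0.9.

Lagrange interpolation formula:
P(x) = Σ yᵢ × Lᵢ(x)
where Lᵢ(x) = Π_{j≠i} (x - xⱼ)/(xᵢ - xⱼ)

L_0(0.9) = (0.9 - (-1))/(-2 - (-1)) × (0.9 - 0)/(-2 - 0) × (0.9 - 1)/(-2 - 1) × (0.9 - 2)/(-2 - 2) = 0.007837
L_1(0.9) = (0.9 - (-2))/(-1 - (-2)) × (0.9 - 0)/(-1 - 0) × (0.9 - 1)/(-1 - 1) × (0.9 - 2)/(-1 - 2) = -0.047850
L_2(0.9) = (0.9 - (-2))/(0 - (-2)) × (0.9 - (-1))/(0 - (-1)) × (0.9 - 1)/(0 - 1) × (0.9 - 2)/(0 - 2) = 0.151525
L_3(0.9) = (0.9 - (-2))/(1 - (-2)) × (0.9 - (-1))/(1 - (-1)) × (0.9 - 0)/(1 - 0) × (0.9 - 2)/(1 - 2) = 0.909150
L_4(0.9) = (0.9 - (-2))/(2 - (-2)) × (0.9 - (-1))/(2 - (-1)) × (0.9 - 0)/(2 - 0) × (0.9 - 1)/(2 - 1) = -0.020662

P(0.9) = (-10)×L_0(0.9) + 0×L_1(0.9) + (-12)×L_2(0.9) + 8×L_3(0.9) + (-7)×L_4(0.9)
P(0.9) = 5.521163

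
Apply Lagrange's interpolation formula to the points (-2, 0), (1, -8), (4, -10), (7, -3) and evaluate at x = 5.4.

Lagrange interpolation formula:
P(x) = Σ yᵢ × Lᵢ(x)
where Lᵢ(x) = Π_{j≠i} (x - xⱼ)/(xᵢ - xⱼ)

L_0(5.4) = (5.4 - 1)/(-2 - 1) × (5.4 - 4)/(-2 - 4) × (5.4 - 7)/(-2 - 7) = 0.060840
L_1(5.4) = (5.4 - (-2))/(1 - (-2)) × (5.4 - 4)/(1 - 4) × (5.4 - 7)/(1 - 7) = -0.306963
L_2(5.4) = (5.4 - (-2))/(4 - (-2)) × (5.4 - 1)/(4 - 1) × (5.4 - 7)/(4 - 7) = 0.964741
L_3(5.4) = (5.4 - (-2))/(7 - (-2)) × (5.4 - 1)/(7 - 1) × (5.4 - 4)/(7 - 4) = 0.281383

P(5.4) = 0×L_0(5.4) + (-8)×L_1(5.4) + (-10)×L_2(5.4) + (-3)×L_3(5.4)
P(5.4) = -8.035852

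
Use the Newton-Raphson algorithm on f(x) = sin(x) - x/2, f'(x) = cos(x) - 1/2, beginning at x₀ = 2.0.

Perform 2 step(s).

f(x) = sin(x) - x/2
f'(x) = cos(x) - 1/2
x₀ = 2.0

Newton-Raphson formula: x_{n+1} = x_n - f(x_n)/f'(x_n)

Iteration 1:
  f(2.000000) = -0.090703
  f'(2.000000) = -0.916147
  x_1 = 2.000000 - (-0.090703)/(-0.916147) = 1.900996
Iteration 2:
  f(1.900996) = -0.004520
  f'(1.900996) = -0.824232
  x_2 = 1.900996 - (-0.004520)/(-0.824232) = 1.895512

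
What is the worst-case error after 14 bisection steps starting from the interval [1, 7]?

Bisection error bound: |error| ≤ (b-a)/2^n
|error| ≤ (7 - 1)/2^14 = 6/2^14
|error| ≤ 0.0003662109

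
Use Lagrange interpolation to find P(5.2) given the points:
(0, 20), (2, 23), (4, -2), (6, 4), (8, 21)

Lagrange interpolation formula:
P(x) = Σ yᵢ × Lᵢ(x)
where Lᵢ(x) = Π_{j≠i} (x - xⱼ)/(xᵢ - xⱼ)

L_0(5.2) = (5.2 - 2)/(0 - 2) × (5.2 - 4)/(0 - 4) × (5.2 - 6)/(0 - 6) × (5.2 - 8)/(0 - 8) = 0.022400
L_1(5.2) = (5.2 - 0)/(2 - 0) × (5.2 - 4)/(2 - 4) × (5.2 - 6)/(2 - 6) × (5.2 - 8)/(2 - 8) = -0.145600
L_2(5.2) = (5.2 - 0)/(4 - 0) × (5.2 - 2)/(4 - 2) × (5.2 - 6)/(4 - 6) × (5.2 - 8)/(4 - 8) = 0.582400
L_3(5.2) = (5.2 - 0)/(6 - 0) × (5.2 - 2)/(6 - 2) × (5.2 - 4)/(6 - 4) × (5.2 - 8)/(6 - 8) = 0.582400
L_4(5.2) = (5.2 - 0)/(8 - 0) × (5.2 - 2)/(8 - 2) × (5.2 - 4)/(8 - 4) × (5.2 - 6)/(8 - 6) = -0.041600

P(5.2) = 20×L_0(5.2) + 23×L_1(5.2) + (-2)×L_2(5.2) + 4×L_3(5.2) + 21×L_4(5.2)
P(5.2) = -2.609600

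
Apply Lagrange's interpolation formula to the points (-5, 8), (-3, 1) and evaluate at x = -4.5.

Lagrange interpolation formula:
P(x) = Σ yᵢ × Lᵢ(x)
where Lᵢ(x) = Π_{j≠i} (x - xⱼ)/(xᵢ - xⱼ)

L_0(-4.5) = (-4.5 - (-3))/(-5 - (-3)) = 0.750000
L_1(-4.5) = (-4.5 - (-5))/(-3 - (-5)) = 0.250000

P(-4.5) = 8×L_0(-4.5) + 1×L_1(-4.5)
P(-4.5) = 6.250000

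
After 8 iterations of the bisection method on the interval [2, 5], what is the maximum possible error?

Bisection error bound: |error| ≤ (b-a)/2^n
|error| ≤ (5 - 2)/2^8 = 3/2^8
|error| ≤ 0.0117187500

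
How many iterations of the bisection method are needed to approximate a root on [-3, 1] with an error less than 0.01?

We need (b-a)/2^n ≤ 0.01
(1 - (-3))/2^n ≤ 0.01
4/2^n ≤ 0.01
2^n ≥ 400
n ≥ log₂(400) = 8.64
n ≥ 9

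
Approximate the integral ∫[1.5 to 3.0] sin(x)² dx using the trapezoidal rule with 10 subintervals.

f(x) = sin(x)²
a = 1.5, b = 3.0, n = 10
h = (b - a)/n = 0.150000

Trapezoidal rule: (h/2)[f(x₀) + 2f(x₁) + 2f(x₂) + ... + f(xₙ)]

x_0 = 1.5000, f(x_0) = 0.994996, coefficient = 1
x_1 = 1.6500, f(x_1) = 0.993740, coefficient = 2
x_2 = 1.8000, f(x_2) = 0.948379, coefficient = 2
x_3 = 1.9500, f(x_3) = 0.862966, coefficient = 2
x_4 = 2.1000, f(x_4) = 0.745130, coefficient = 2
x_5 = 2.2500, f(x_5) = 0.605398, coefficient = 2
x_6 = 2.4000, f(x_6) = 0.456251, coefficient = 2
x_7 = 2.5500, f(x_7) = 0.311011, coefficient = 2
x_8 = 2.7000, f(x_8) = 0.182654, coefficient = 2
x_9 = 2.8500, f(x_9) = 0.082644, coefficient = 2
x_10 = 3.0000, f(x_10) = 0.019915, coefficient = 1

I ≈ (0.150000/2) × 11.391256 = 0.854344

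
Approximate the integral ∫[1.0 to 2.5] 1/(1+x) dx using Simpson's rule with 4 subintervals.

f(x) = 1/(1+x)
a = 1.0, b = 2.5, n = 4
h = (b - a)/n = 0.375000

Simpson's rule: (h/3)[f(x₀) + 4f(x₁) + 2f(x₂) + ... + f(xₙ)]

x_0 = 1.0000, f(x_0) = 0.500000, coefficient = 1
x_1 = 1.3750, f(x_1) = 0.421053, coefficient = 4
x_2 = 1.7500, f(x_2) = 0.363636, coefficient = 2
x_3 = 2.1250, f(x_3) = 0.320000, coefficient = 4
x_4 = 2.5000, f(x_4) = 0.285714, coefficient = 1

I ≈ (0.375000/3) × 4.477198 = 0.559650
Exact value: 0.559616
Error: 0.000034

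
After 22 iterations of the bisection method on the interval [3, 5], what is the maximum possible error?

Bisection error bound: |error| ≤ (b-a)/2^n
|error| ≤ (5 - 3)/2^22 = 2/2^22
|error| ≤ 0.0000004768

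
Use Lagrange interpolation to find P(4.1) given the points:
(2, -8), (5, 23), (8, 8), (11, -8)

Lagrange interpolation formula:
P(x) = Σ yᵢ × Lᵢ(x)
where Lᵢ(x) = Π_{j≠i} (x - xⱼ)/(xᵢ - xⱼ)

L_0(4.1) = (4.1 - 5)/(2 - 5) × (4.1 - 8)/(2 - 8) × (4.1 - 11)/(2 - 11) = 0.149500
L_1(4.1) = (4.1 - 2)/(5 - 2) × (4.1 - 8)/(5 - 8) × (4.1 - 11)/(5 - 11) = 1.046500
L_2(4.1) = (4.1 - 2)/(8 - 2) × (4.1 - 5)/(8 - 5) × (4.1 - 11)/(8 - 11) = -0.241500
L_3(4.1) = (4.1 - 2)/(11 - 2) × (4.1 - 5)/(11 - 5) × (4.1 - 8)/(11 - 8) = 0.045500

P(4.1) = (-8)×L_0(4.1) + 23×L_1(4.1) + 8×L_2(4.1) + (-8)×L_3(4.1)
P(4.1) = 20.577500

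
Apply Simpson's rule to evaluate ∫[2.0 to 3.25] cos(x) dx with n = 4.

f(x) = cos(x)
a = 2.0, b = 3.25, n = 4
h = (b - a)/n = 0.312500

Simpson's rule: (h/3)[f(x₀) + 4f(x₁) + 2f(x₂) + ... + f(xₙ)]

x_0 = 2.0000, f(x_0) = -0.416147, coefficient = 1
x_1 = 2.3125, f(x_1) = -0.675545, coefficient = 4
x_2 = 2.6250, f(x_2) = -0.869507, coefficient = 2
x_3 = 2.9375, f(x_3) = -0.979245, coefficient = 4
x_4 = 3.2500, f(x_4) = -0.994130, coefficient = 1

I ≈ (0.312500/3) × -9.768452 = -1.017547
Exact value: -1.017493
Error: 0.000055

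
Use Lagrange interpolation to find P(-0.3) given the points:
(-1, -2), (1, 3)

Lagrange interpolation formula:
P(x) = Σ yᵢ × Lᵢ(x)
where Lᵢ(x) = Π_{j≠i} (x - xⱼ)/(xᵢ - xⱼ)

L_0(-0.3) = (-0.3 - 1)/(-1 - 1) = 0.650000
L_1(-0.3) = (-0.3 - (-1))/(1 - (-1)) = 0.350000

P(-0.3) = (-2)×L_0(-0.3) + 3×L_1(-0.3)
P(-0.3) = -0.250000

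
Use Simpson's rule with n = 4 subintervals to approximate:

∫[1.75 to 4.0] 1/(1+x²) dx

f(x) = 1/(1+x²)
a = 1.75, b = 4.0, n = 4
h = (b - a)/n = 0.562500

Simpson's rule: (h/3)[f(x₀) + 4f(x₁) + 2f(x₂) + ... + f(xₙ)]

x_0 = 1.7500, f(x_0) = 0.246154, coefficient = 1
x_1 = 2.3125, f(x_1) = 0.157538, coefficient = 4
x_2 = 2.8750, f(x_2) = 0.107926, coefficient = 2
x_3 = 3.4375, f(x_3) = 0.078025, coefficient = 4
x_4 = 4.0000, f(x_4) = 0.058824, coefficient = 1

I ≈ (0.562500/3) × 1.463083 = 0.274328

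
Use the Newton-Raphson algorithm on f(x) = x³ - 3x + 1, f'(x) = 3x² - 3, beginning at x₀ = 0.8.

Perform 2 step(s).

f(x) = x³ - 3x + 1
f'(x) = 3x² - 3
x₀ = 0.8

Newton-Raphson formula: x_{n+1} = x_n - f(x_n)/f'(x_n)

Iteration 1:
  f(0.800000) = -0.888000
  f'(0.800000) = -1.080000
  x_1 = 0.800000 - (-0.888000)/(-1.080000) = -0.022222
Iteration 2:
  f(-0.022222) = 1.066656
  f'(-0.022222) = -2.998519
  x_2 = -0.022222 - 1.066656/(-2.998519) = 0.333505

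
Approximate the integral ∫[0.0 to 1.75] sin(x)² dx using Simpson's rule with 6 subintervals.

f(x) = sin(x)²
a = 0.0, b = 1.75, n = 6
h = (b - a)/n = 0.291667

Simpson's rule: (h/3)[f(x₀) + 4f(x₁) + 2f(x₂) + ... + f(xₙ)]

x_0 = 0.0000, f(x_0) = 0.000000, coefficient = 1
x_1 = 0.2917, f(x_1) = 0.082684, coefficient = 4
x_2 = 0.5833, f(x_2) = 0.303391, coefficient = 2
x_3 = 0.8750, f(x_3) = 0.589123, coefficient = 4
x_4 = 1.1667, f(x_4) = 0.845379, coefficient = 2
x_5 = 1.4583, f(x_5) = 0.987405, coefficient = 4
x_6 = 1.7500, f(x_6) = 0.968228, coefficient = 1

I ≈ (0.291667/3) × 9.902619 = 0.962755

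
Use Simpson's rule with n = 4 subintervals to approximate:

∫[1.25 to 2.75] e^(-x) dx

f(x) = e^(-x)
a = 1.25, b = 2.75, n = 4
h = (b - a)/n = 0.375000

Simpson's rule: (h/3)[f(x₀) + 4f(x₁) + 2f(x₂) + ... + f(xₙ)]

x_0 = 1.2500, f(x_0) = 0.286505, coefficient = 1
x_1 = 1.6250, f(x_1) = 0.196912, coefficient = 4
x_2 = 2.0000, f(x_2) = 0.135335, coefficient = 2
x_3 = 2.3750, f(x_3) = 0.093014, coefficient = 4
x_4 = 2.7500, f(x_4) = 0.063928, coefficient = 1

I ≈ (0.375000/3) × 1.780808 = 0.222601
Exact value: 0.222577
Error: 0.000024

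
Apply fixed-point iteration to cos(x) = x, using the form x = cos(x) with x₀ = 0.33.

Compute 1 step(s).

Equation: cos(x) = x
Fixed-point form: x = cos(x)
x₀ = 0.33

x_1 = g(0.330000) = 0.946042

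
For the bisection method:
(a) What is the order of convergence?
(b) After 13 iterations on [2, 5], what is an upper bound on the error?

(a) Bisection has linear (order 1) convergence; the error is halved each step.

(b) Error bound = (b-a)/2^n = (5 - 2)/2^{13}
    = 3/2^{13}

(a) 1 (linear); (b) error ≤ 3.66e-04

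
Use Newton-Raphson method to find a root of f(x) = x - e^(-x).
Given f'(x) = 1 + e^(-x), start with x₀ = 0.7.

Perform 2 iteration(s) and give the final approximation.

f(x) = x - e^(-x)
f'(x) = 1 + e^(-x)
x₀ = 0.7

Newton-Raphson formula: x_{n+1} = x_n - f(x_n)/f'(x_n)

Iteration 1:
  f(0.700000) = 0.203415
  f'(0.700000) = 1.496585
  x_1 = 0.700000 - 0.203415/1.496585 = 0.564081
Iteration 2:
  f(0.564081) = -0.004802
  f'(0.564081) = 1.568883
  x_2 = 0.564081 - (-0.004802)/1.568883 = 0.567142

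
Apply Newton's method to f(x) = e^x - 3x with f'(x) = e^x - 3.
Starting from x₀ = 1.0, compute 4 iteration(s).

f(x) = e^x - 3x
f'(x) = e^x - 3
x₀ = 1.0

Newton-Raphson formula: x_{n+1} = x_n - f(x_n)/f'(x_n)

Iteration 1:
  f(1.000000) = -0.281718
  f'(1.000000) = -0.281718
  x_1 = 1.000000 - (-0.281718)/(-0.281718) = 0.000000
Iteration 2:
  f(0.000000) = 1.000000
  f'(0.000000) = -2.000000
  x_2 = 0.000000 - 1.000000/(-2.000000) = 0.500000
Iteration 3:
  f(0.500000) = 0.148721
  f'(0.500000) = -1.351279
  x_3 = 0.500000 - 0.148721/(-1.351279) = 0.610060
Iteration 4:
  f(0.610060) = 0.010362
  f'(0.610060) = -1.159459
  x_4 = 0.610060 - 0.010362/(-1.159459) = 0.618997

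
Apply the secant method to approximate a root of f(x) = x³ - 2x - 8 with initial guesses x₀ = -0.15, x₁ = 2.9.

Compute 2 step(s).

f(x) = x³ - 2x - 8
x₀ = -0.15, x₁ = 2.9

Secant formula: x_{n+1} = x_n - f(x_n)(x_n - x_{n-1})/(f(x_n) - f(x_{n-1}))

Iteration 1:
  f(-0.150000) = -7.703375
  f(2.900000) = 10.589000
  x_2 = 2.900000 - 10.589000×(2.900000 - (-0.150000))/(10.589000 - (-7.703375))
       = 1.134431
Iteration 2:
  f(2.900000) = 10.589000
  f(1.134431) = -8.808924
  x_3 = 1.134431 - (-8.808924)×(1.134431 - 2.900000)/(-8.808924 - 10.589000)
       = 1.936206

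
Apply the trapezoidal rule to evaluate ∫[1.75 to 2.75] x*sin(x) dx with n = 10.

f(x) = x*sin(x)
a = 1.75, b = 2.75, n = 10
h = (b - a)/n = 0.100000

Trapezoidal rule: (h/2)[f(x₀) + 2f(x₁) + 2f(x₂) + ... + f(xₙ)]

x_0 = 1.7500, f(x_0) = 1.721975, coefficient = 1
x_1 = 1.8500, f(x_1) = 1.778359, coefficient = 2
x_2 = 1.9500, f(x_2) = 1.811471, coefficient = 2
x_3 = 2.0500, f(x_3) = 1.819093, coefficient = 2
x_4 = 2.1500, f(x_4) = 1.799332, coefficient = 2
x_5 = 2.2500, f(x_5) = 1.750665, coefficient = 2
x_6 = 2.3500, f(x_6) = 1.671962, coefficient = 2
x_7 = 2.4500, f(x_7) = 1.562524, coefficient = 2
x_8 = 2.5500, f(x_8) = 1.422093, coefficient = 2
x_9 = 2.6500, f(x_9) = 1.250881, coefficient = 2
x_10 = 2.7500, f(x_10) = 1.049568, coefficient = 1

I ≈ (0.100000/2) × 32.504305 = 1.625215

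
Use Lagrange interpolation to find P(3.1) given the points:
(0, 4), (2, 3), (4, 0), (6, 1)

Lagrange interpolation formula:
P(x) = Σ yᵢ × Lᵢ(x)
where Lᵢ(x) = Π_{j≠i} (x - xⱼ)/(xᵢ - xⱼ)

L_0(3.1) = (3.1 - 2)/(0 - 2) × (3.1 - 4)/(0 - 4) × (3.1 - 6)/(0 - 6) = -0.059812
L_1(3.1) = (3.1 - 0)/(2 - 0) × (3.1 - 4)/(2 - 4) × (3.1 - 6)/(2 - 6) = 0.505687
L_2(3.1) = (3.1 - 0)/(4 - 0) × (3.1 - 2)/(4 - 2) × (3.1 - 6)/(4 - 6) = 0.618063
L_3(3.1) = (3.1 - 0)/(6 - 0) × (3.1 - 2)/(6 - 2) × (3.1 - 4)/(6 - 4) = -0.063938

P(3.1) = 4×L_0(3.1) + 3×L_1(3.1) + 0×L_2(3.1) + 1×L_3(3.1)
P(3.1) = 1.213875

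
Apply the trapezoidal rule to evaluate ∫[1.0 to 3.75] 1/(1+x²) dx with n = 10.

f(x) = 1/(1+x²)
a = 1.0, b = 3.75, n = 10
h = (b - a)/n = 0.275000

Trapezoidal rule: (h/2)[f(x₀) + 2f(x₁) + 2f(x₂) + ... + f(xₙ)]

x_0 = 1.0000, f(x_0) = 0.500000, coefficient = 1
x_1 = 1.2750, f(x_1) = 0.380862, coefficient = 2
x_2 = 1.5500, f(x_2) = 0.293902, coefficient = 2
x_3 = 1.8250, f(x_3) = 0.230914, coefficient = 2
x_4 = 2.1000, f(x_4) = 0.184843, coefficient = 2
x_5 = 2.3750, f(x_5) = 0.150588, coefficient = 2
x_6 = 2.6500, f(x_6) = 0.124649, coefficient = 2
x_7 = 2.9250, f(x_7) = 0.104650, coefficient = 2
x_8 = 3.2000, f(x_8) = 0.088968, coefficient = 2
x_9 = 3.4750, f(x_9) = 0.076478, coefficient = 2
x_10 = 3.7500, f(x_10) = 0.066390, coefficient = 1

I ≈ (0.275000/2) × 3.838098 = 0.527738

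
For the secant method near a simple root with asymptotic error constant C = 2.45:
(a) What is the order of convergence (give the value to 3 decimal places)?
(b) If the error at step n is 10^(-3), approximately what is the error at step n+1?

(a) Secant method has superlinear convergence with order φ = (1+√5)/2 ≈ 1.618.
    This means |e_{n+1}| ≈ C|e_n|^1.618.

(b) With |e_n| = 10^(-3) and C = 2.45:
    |e_{n+1}| ≈ 2.45 × (10^(-3))^1.618 = 2.45 × 10^(-4.85)

(a) ≈ 1.618 (golden ratio); (b) |e_{n+1}| ≈ 3.428e-05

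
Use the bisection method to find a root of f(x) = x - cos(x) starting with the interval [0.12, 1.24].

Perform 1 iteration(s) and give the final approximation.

f(x) = x - cos(x)
Initial interval: [0.12, 1.24]

Iteration 1:
  c_1 = (0.120000 + 1.240000)/2 = 0.680000
  f(c_1) = f(0.680000) = -0.097573
  f(a) × f(c) ≥ 0, new interval: [0.680000, 1.240000]

After 1 iteration(s), the approximation is c_1 = 0.680000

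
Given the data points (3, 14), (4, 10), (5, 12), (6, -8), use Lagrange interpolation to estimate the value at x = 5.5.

Lagrange interpolation formula:
P(x) = Σ yᵢ × Lᵢ(x)
where Lᵢ(x) = Π_{j≠i} (x - xⱼ)/(xᵢ - xⱼ)

L_0(5.5) = (5.5 - 4)/(3 - 4) × (5.5 - 5)/(3 - 5) × (5.5 - 6)/(3 - 6) = 0.062500
L_1(5.5) = (5.5 - 3)/(4 - 3) × (5.5 - 5)/(4 - 5) × (5.5 - 6)/(4 - 6) = -0.312500
L_2(5.5) = (5.5 - 3)/(5 - 3) × (5.5 - 4)/(5 - 4) × (5.5 - 6)/(5 - 6) = 0.937500
L_3(5.5) = (5.5 - 3)/(6 - 3) × (5.5 - 4)/(6 - 4) × (5.5 - 5)/(6 - 5) = 0.312500

P(5.5) = 14×L_0(5.5) + 10×L_1(5.5) + 12×L_2(5.5) + (-8)×L_3(5.5)
P(5.5) = 6.500000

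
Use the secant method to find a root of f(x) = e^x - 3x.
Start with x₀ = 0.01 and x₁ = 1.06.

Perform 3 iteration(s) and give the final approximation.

f(x) = e^x - 3x
x₀ = 0.01, x₁ = 1.06

Secant formula: x_{n+1} = x_n - f(x_n)(x_n - x_{n-1})/(f(x_n) - f(x_{n-1}))

Iteration 1:
  f(0.010000) = 0.980050
  f(1.060000) = -0.293629
  x_2 = 1.060000 - (-0.293629)×(1.060000 - 0.010000)/(-0.293629 - 0.980050)
       = 0.817937
Iteration 2:
  f(1.060000) = -0.293629
  f(0.817937) = -0.187990
  x_3 = 0.817937 - (-0.187990)×(0.817937 - 1.060000)/(-0.187990 - (-0.293629))
       = 0.387171
Iteration 3:
  f(0.817937) = -0.187990
  f(0.387171) = 0.311295
  x_4 = 0.387171 - 0.311295×(0.387171 - 0.817937)/(0.311295 - (-0.187990))
       = 0.655746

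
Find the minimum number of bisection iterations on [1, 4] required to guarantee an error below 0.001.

We need (b-a)/2^n ≤ 0.001
(4 - 1)/2^n ≤ 0.001
3/2^n ≤ 0.001
2^n ≥ 3000
n ≥ log₂(3000) = 11.55
n ≥ 12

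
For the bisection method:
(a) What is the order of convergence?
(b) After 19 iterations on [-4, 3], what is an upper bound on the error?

(a) Bisection has linear (order 1) convergence; the error is halved each step.

(b) Error bound = (b-a)/2^n = (3 - (-4))/2^{19}
    = 7/2^{19}

(a) 1 (linear); (b) error ≤ 1.34e-05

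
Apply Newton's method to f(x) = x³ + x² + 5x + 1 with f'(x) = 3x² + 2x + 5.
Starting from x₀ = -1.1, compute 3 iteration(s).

f(x) = x³ + x² + 5x + 1
f'(x) = 3x² + 2x + 5
x₀ = -1.1

Newton-Raphson formula: x_{n+1} = x_n - f(x_n)/f'(x_n)

Iteration 1:
  f(-1.100000) = -4.621000
  f'(-1.100000) = 6.430000
  x_1 = -1.100000 - (-4.621000)/6.430000 = -0.381337
Iteration 2:
  f(-0.381337) = -0.816723
  f'(-0.381337) = 4.673580
  x_2 = -0.381337 - (-0.816723)/4.673580 = -0.206584
Iteration 3:
  f(-0.206584) = 0.000939
  f'(-0.206584) = 4.714863
  x_3 = -0.206584 - 0.000939/4.714863 = -0.206783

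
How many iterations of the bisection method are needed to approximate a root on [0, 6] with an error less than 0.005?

We need (b-a)/2^n ≤ 0.005
(6 - 0)/2^n ≤ 0.005
6/2^n ≤ 0.005
2^n ≥ 1200
n ≥ log₂(1200) = 10.23
n ≥ 11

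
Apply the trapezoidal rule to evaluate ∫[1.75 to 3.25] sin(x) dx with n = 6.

f(x) = sin(x)
a = 1.75, b = 3.25, n = 6
h = (b - a)/n = 0.250000

Trapezoidal rule: (h/2)[f(x₀) + 2f(x₁) + 2f(x₂) + ... + f(xₙ)]

x_0 = 1.7500, f(x_0) = 0.983986, coefficient = 1
x_1 = 2.0000, f(x_1) = 0.909297, coefficient = 2
x_2 = 2.2500, f(x_2) = 0.778073, coefficient = 2
x_3 = 2.5000, f(x_3) = 0.598472, coefficient = 2
x_4 = 2.7500, f(x_4) = 0.381661, coefficient = 2
x_5 = 3.0000, f(x_5) = 0.141120, coefficient = 2
x_6 = 3.2500, f(x_6) = -0.108195, coefficient = 1

I ≈ (0.250000/2) × 6.493038 = 0.811630
Exact value: 0.815884
Error: 0.004254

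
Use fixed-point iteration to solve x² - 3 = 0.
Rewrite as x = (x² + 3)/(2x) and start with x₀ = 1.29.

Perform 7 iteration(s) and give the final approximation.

Equation: x² - 3 = 0
Fixed-point form: x = (x² + 3)/(2x)
x₀ = 1.29

x_1 = g(1.290000) = 1.807791
x_2 = g(1.807791) = 1.733637
x_3 = g(1.733637) = 1.732052
x_4 = g(1.732052) = 1.732051
x_5 = g(1.732051) = 1.732051
x_6 = g(1.732051) = 1.732051
x_7 = g(1.732051) = 1.732051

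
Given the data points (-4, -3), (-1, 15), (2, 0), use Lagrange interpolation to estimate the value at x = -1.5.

Lagrange interpolation formula:
P(x) = Σ yᵢ × Lᵢ(x)
where Lᵢ(x) = Π_{j≠i} (x - xⱼ)/(xᵢ - xⱼ)

L_0(-1.5) = (-1.5 - (-1))/(-4 - (-1)) × (-1.5 - 2)/(-4 - 2) = 0.097222
L_1(-1.5) = (-1.5 - (-4))/(-1 - (-4)) × (-1.5 - 2)/(-1 - 2) = 0.972222
L_2(-1.5) = (-1.5 - (-4))/(2 - (-4)) × (-1.5 - (-1))/(2 - (-1)) = -0.069444

P(-1.5) = (-3)×L_0(-1.5) + 15×L_1(-1.5) + 0×L_2(-1.5)
P(-1.5) = 14.291667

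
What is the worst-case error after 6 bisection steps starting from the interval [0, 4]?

Bisection error bound: |error| ≤ (b-a)/2^n
|error| ≤ (4 - 0)/2^6 = 4/2^6
|error| ≤ 0.0625000000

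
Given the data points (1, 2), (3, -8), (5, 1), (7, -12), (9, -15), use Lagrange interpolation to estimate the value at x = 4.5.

Lagrange interpolation formula:
P(x) = Σ yᵢ × Lᵢ(x)
where Lᵢ(x) = Π_{j≠i} (x - xⱼ)/(xᵢ - xⱼ)

L_0(4.5) = (4.5 - 3)/(1 - 3) × (4.5 - 5)/(1 - 5) × (4.5 - 7)/(1 - 7) × (4.5 - 9)/(1 - 9) = -0.021973
L_1(4.5) = (4.5 - 1)/(3 - 1) × (4.5 - 5)/(3 - 5) × (4.5 - 7)/(3 - 7) × (4.5 - 9)/(3 - 9) = 0.205078
L_2(4.5) = (4.5 - 1)/(5 - 1) × (4.5 - 3)/(5 - 3) × (4.5 - 7)/(5 - 7) × (4.5 - 9)/(5 - 9) = 0.922852
L_3(4.5) = (4.5 - 1)/(7 - 1) × (4.5 - 3)/(7 - 3) × (4.5 - 5)/(7 - 5) × (4.5 - 9)/(7 - 9) = -0.123047
L_4(4.5) = (4.5 - 1)/(9 - 1) × (4.5 - 3)/(9 - 3) × (4.5 - 5)/(9 - 5) × (4.5 - 7)/(9 - 7) = 0.017090

P(4.5) = 2×L_0(4.5) + (-8)×L_1(4.5) + 1×L_2(4.5) + (-12)×L_3(4.5) + (-15)×L_4(4.5)
P(4.5) = 0.458496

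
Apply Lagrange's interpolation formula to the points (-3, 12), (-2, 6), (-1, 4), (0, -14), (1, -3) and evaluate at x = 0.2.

Lagrange interpolation formula:
P(x) = Σ yᵢ × Lᵢ(x)
where Lᵢ(x) = Π_{j≠i} (x - xⱼ)/(xᵢ - xⱼ)

L_0(0.2) = (0.2 - (-2))/(-3 - (-2)) × (0.2 - (-1))/(-3 - (-1)) × (0.2 - 0)/(-3 - 0) × (0.2 - 1)/(-3 - 1) = -0.017600
L_1(0.2) = (0.2 - (-3))/(-2 - (-3)) × (0.2 - (-1))/(-2 - (-1)) × (0.2 - 0)/(-2 - 0) × (0.2 - 1)/(-2 - 1) = 0.102400
L_2(0.2) = (0.2 - (-3))/(-1 - (-3)) × (0.2 - (-2))/(-1 - (-2)) × (0.2 - 0)/(-1 - 0) × (0.2 - 1)/(-1 - 1) = -0.281600
L_3(0.2) = (0.2 - (-3))/(0 - (-3)) × (0.2 - (-2))/(0 - (-2)) × (0.2 - (-1))/(0 - (-1)) × (0.2 - 1)/(0 - 1) = 1.126400
L_4(0.2) = (0.2 - (-3))/(1 - (-3)) × (0.2 - (-2))/(1 - (-2)) × (0.2 - (-1))/(1 - (-1)) × (0.2 - 0)/(1 - 0) = 0.070400

P(0.2) = 12×L_0(0.2) + 6×L_1(0.2) + 4×L_2(0.2) + (-14)×L_3(0.2) + (-3)×L_4(0.2)
P(0.2) = -16.704000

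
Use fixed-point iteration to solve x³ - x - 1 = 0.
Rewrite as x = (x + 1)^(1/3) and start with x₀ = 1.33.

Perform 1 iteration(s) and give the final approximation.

Equation: x³ - x - 1 = 0
Fixed-point form: x = (x + 1)^(1/3)
x₀ = 1.33

x_1 = g(1.330000) = 1.325721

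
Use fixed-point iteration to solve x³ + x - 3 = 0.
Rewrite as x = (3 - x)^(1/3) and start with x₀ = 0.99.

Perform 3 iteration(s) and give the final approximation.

Equation: x³ + x - 3 = 0
Fixed-point form: x = (3 - x)^(1/3)
x₀ = 0.99

x_1 = g(0.990000) = 1.262017
x_2 = g(1.262017) = 1.202306
x_3 = g(1.202306) = 1.215921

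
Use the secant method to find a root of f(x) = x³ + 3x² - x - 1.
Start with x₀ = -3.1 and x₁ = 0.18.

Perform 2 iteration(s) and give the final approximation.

f(x) = x³ + 3x² - x - 1
x₀ = -3.1, x₁ = 0.18

Secant formula: x_{n+1} = x_n - f(x_n)(x_n - x_{n-1})/(f(x_n) - f(x_{n-1}))

Iteration 1:
  f(-3.100000) = 1.139000
  f(0.180000) = -1.076968
  x_2 = 0.180000 - (-1.076968)×(0.180000 - (-3.100000))/(-1.076968 - 1.139000)
       = -1.414091
Iteration 2:
  f(0.180000) = -1.076968
  f(-1.414091) = 3.585360
  x_3 = -1.414091 - 3.585360×(-1.414091 - 0.180000)/(3.585360 - (-1.076968))
       = -0.188225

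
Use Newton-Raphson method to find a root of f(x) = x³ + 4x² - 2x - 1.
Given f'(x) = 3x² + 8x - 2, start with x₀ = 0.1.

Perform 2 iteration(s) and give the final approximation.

f(x) = x³ + 4x² - 2x - 1
f'(x) = 3x² + 8x - 2
x₀ = 0.1

Newton-Raphson formula: x_{n+1} = x_n - f(x_n)/f'(x_n)

Iteration 1:
  f(0.100000) = -1.159000
  f'(0.100000) = -1.170000
  x_1 = 0.100000 - (-1.159000)/(-1.170000) = -0.890598
Iteration 2:
  f(-0.890598) = 3.247466
  f'(-0.890598) = -6.745290
  x_2 = -0.890598 - 3.247466/(-6.745290) = -0.409156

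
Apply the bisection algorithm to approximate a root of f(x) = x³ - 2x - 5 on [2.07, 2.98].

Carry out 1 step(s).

f(x) = x³ - 2x - 5
Initial interval: [2.07, 2.98]

Iteration 1:
  c_1 = (2.070000 + 2.980000)/2 = 2.525000
  f(c_1) = f(2.525000) = 6.048453
  f(a) × f(c) < 0, new interval: [2.070000, 2.525000]

After 1 iteration(s), the approximation is c_1 = 2.525000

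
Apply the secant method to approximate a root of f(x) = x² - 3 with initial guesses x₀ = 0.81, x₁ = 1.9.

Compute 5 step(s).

f(x) = x² - 3
x₀ = 0.81, x₁ = 1.9

Secant formula: x_{n+1} = x_n - f(x_n)(x_n - x_{n-1})/(f(x_n) - f(x_{n-1}))

Iteration 1:
  f(0.810000) = -2.343900
  f(1.900000) = 0.610000
  x_2 = 1.900000 - 0.610000×(1.900000 - 0.810000)/(0.610000 - (-2.343900))
       = 1.674908
Iteration 2:
  f(1.900000) = 0.610000
  f(1.674908) = -0.194684
  x_3 = 1.674908 - (-0.194684)×(1.674908 - 1.900000)/(-0.194684 - 0.610000)
       = 1.729366
Iteration 3:
  f(1.674908) = -0.194684
  f(1.729366) = -0.009292
  x_4 = 1.729366 - (-0.009292)×(1.729366 - 1.674908)/(-0.009292 - (-0.194684))
       = 1.732096
Iteration 4:
  f(1.729366) = -0.009292
  f(1.732096) = 0.000156
  x_5 = 1.732096 - 0.000156×(1.732096 - 1.729366)/(0.000156 - (-0.009292))
       = 1.732051
Iteration 5:
  f(1.732096) = 0.000156
  f(1.732051) = 0.000000
  x_6 = 1.732051 - 0.000000×(1.732051 - 1.732096)/(0.000000 - 0.000156)
       = 1.732051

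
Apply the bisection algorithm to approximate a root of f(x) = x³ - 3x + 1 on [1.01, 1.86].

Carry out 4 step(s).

f(x) = x³ - 3x + 1
Initial interval: [1.01, 1.86]

Iteration 1:
  c_1 = (1.010000 + 1.860000)/2 = 1.435000
  f(c_1) = f(1.435000) = -0.350012
  f(a) × f(c) ≥ 0, new interval: [1.435000, 1.860000]
Iteration 2:
  c_2 = (1.435000 + 1.860000)/2 = 1.647500
  f(c_2) = f(1.647500) = 0.529237
  f(a) × f(c) < 0, new interval: [1.435000, 1.647500]
Iteration 3:
  c_3 = (1.435000 + 1.647500)/2 = 1.541250
  f(c_3) = f(1.541250) = 0.037415
  f(a) × f(c) < 0, new interval: [1.435000, 1.541250]
Iteration 4:
  c_4 = (1.435000 + 1.541250)/2 = 1.488125
  f(c_4) = f(1.488125) = -0.168898
  f(a) × f(c) ≥ 0, new interval: [1.488125, 1.541250]

After 4 iteration(s), the approximation is c_4 = 1.488125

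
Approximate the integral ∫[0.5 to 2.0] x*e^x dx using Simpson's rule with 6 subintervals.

f(x) = x*e^x
a = 0.5, b = 2.0, n = 6
h = (b - a)/n = 0.250000

Simpson's rule: (h/3)[f(x₀) + 4f(x₁) + 2f(x₂) + ... + f(xₙ)]

x_0 = 0.5000, f(x_0) = 0.824361, coefficient = 1
x_1 = 0.7500, f(x_1) = 1.587750, coefficient = 4
x_2 = 1.0000, f(x_2) = 2.718282, coefficient = 2
x_3 = 1.2500, f(x_3) = 4.362929, coefficient = 4
x_4 = 1.5000, f(x_4) = 6.722534, coefficient = 2
x_5 = 1.7500, f(x_5) = 10.070555, coefficient = 4
x_6 = 2.0000, f(x_6) = 14.778112, coefficient = 1

I ≈ (0.250000/3) × 98.569037 = 8.214086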